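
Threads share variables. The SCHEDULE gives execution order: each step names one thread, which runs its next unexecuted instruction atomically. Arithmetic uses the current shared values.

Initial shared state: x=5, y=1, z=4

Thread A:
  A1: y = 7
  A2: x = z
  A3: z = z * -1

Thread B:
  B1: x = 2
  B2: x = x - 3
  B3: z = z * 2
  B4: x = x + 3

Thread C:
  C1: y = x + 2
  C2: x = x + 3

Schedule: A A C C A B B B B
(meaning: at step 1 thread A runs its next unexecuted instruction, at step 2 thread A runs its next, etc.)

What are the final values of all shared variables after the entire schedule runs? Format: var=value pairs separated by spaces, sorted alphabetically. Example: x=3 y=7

Answer: x=2 y=6 z=-8

Derivation:
Step 1: thread A executes A1 (y = 7). Shared: x=5 y=7 z=4. PCs: A@1 B@0 C@0
Step 2: thread A executes A2 (x = z). Shared: x=4 y=7 z=4. PCs: A@2 B@0 C@0
Step 3: thread C executes C1 (y = x + 2). Shared: x=4 y=6 z=4. PCs: A@2 B@0 C@1
Step 4: thread C executes C2 (x = x + 3). Shared: x=7 y=6 z=4. PCs: A@2 B@0 C@2
Step 5: thread A executes A3 (z = z * -1). Shared: x=7 y=6 z=-4. PCs: A@3 B@0 C@2
Step 6: thread B executes B1 (x = 2). Shared: x=2 y=6 z=-4. PCs: A@3 B@1 C@2
Step 7: thread B executes B2 (x = x - 3). Shared: x=-1 y=6 z=-4. PCs: A@3 B@2 C@2
Step 8: thread B executes B3 (z = z * 2). Shared: x=-1 y=6 z=-8. PCs: A@3 B@3 C@2
Step 9: thread B executes B4 (x = x + 3). Shared: x=2 y=6 z=-8. PCs: A@3 B@4 C@2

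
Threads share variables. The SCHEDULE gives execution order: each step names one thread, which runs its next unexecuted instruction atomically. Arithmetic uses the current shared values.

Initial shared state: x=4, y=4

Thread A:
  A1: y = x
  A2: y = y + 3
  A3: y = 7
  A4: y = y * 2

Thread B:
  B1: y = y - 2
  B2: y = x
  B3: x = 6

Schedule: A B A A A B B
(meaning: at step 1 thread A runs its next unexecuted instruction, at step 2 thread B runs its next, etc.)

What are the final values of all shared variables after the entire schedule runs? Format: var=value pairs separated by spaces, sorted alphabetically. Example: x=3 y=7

Answer: x=6 y=4

Derivation:
Step 1: thread A executes A1 (y = x). Shared: x=4 y=4. PCs: A@1 B@0
Step 2: thread B executes B1 (y = y - 2). Shared: x=4 y=2. PCs: A@1 B@1
Step 3: thread A executes A2 (y = y + 3). Shared: x=4 y=5. PCs: A@2 B@1
Step 4: thread A executes A3 (y = 7). Shared: x=4 y=7. PCs: A@3 B@1
Step 5: thread A executes A4 (y = y * 2). Shared: x=4 y=14. PCs: A@4 B@1
Step 6: thread B executes B2 (y = x). Shared: x=4 y=4. PCs: A@4 B@2
Step 7: thread B executes B3 (x = 6). Shared: x=6 y=4. PCs: A@4 B@3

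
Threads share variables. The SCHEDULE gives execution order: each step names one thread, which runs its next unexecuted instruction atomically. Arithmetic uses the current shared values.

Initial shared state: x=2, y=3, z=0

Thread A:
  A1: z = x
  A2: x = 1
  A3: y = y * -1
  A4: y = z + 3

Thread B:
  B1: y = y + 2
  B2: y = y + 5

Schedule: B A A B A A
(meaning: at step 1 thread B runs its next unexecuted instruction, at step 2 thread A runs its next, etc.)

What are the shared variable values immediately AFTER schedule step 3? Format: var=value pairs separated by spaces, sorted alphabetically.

Step 1: thread B executes B1 (y = y + 2). Shared: x=2 y=5 z=0. PCs: A@0 B@1
Step 2: thread A executes A1 (z = x). Shared: x=2 y=5 z=2. PCs: A@1 B@1
Step 3: thread A executes A2 (x = 1). Shared: x=1 y=5 z=2. PCs: A@2 B@1

Answer: x=1 y=5 z=2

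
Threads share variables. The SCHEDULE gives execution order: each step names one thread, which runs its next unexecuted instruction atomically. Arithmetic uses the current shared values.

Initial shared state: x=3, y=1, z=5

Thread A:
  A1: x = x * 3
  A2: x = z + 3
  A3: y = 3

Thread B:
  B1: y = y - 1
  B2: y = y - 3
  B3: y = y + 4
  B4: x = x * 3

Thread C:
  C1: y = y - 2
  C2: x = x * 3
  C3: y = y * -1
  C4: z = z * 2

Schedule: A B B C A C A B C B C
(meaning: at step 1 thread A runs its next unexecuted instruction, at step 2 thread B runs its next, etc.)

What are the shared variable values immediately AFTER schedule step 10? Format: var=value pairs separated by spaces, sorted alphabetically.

Answer: x=72 y=-7 z=5

Derivation:
Step 1: thread A executes A1 (x = x * 3). Shared: x=9 y=1 z=5. PCs: A@1 B@0 C@0
Step 2: thread B executes B1 (y = y - 1). Shared: x=9 y=0 z=5. PCs: A@1 B@1 C@0
Step 3: thread B executes B2 (y = y - 3). Shared: x=9 y=-3 z=5. PCs: A@1 B@2 C@0
Step 4: thread C executes C1 (y = y - 2). Shared: x=9 y=-5 z=5. PCs: A@1 B@2 C@1
Step 5: thread A executes A2 (x = z + 3). Shared: x=8 y=-5 z=5. PCs: A@2 B@2 C@1
Step 6: thread C executes C2 (x = x * 3). Shared: x=24 y=-5 z=5. PCs: A@2 B@2 C@2
Step 7: thread A executes A3 (y = 3). Shared: x=24 y=3 z=5. PCs: A@3 B@2 C@2
Step 8: thread B executes B3 (y = y + 4). Shared: x=24 y=7 z=5. PCs: A@3 B@3 C@2
Step 9: thread C executes C3 (y = y * -1). Shared: x=24 y=-7 z=5. PCs: A@3 B@3 C@3
Step 10: thread B executes B4 (x = x * 3). Shared: x=72 y=-7 z=5. PCs: A@3 B@4 C@3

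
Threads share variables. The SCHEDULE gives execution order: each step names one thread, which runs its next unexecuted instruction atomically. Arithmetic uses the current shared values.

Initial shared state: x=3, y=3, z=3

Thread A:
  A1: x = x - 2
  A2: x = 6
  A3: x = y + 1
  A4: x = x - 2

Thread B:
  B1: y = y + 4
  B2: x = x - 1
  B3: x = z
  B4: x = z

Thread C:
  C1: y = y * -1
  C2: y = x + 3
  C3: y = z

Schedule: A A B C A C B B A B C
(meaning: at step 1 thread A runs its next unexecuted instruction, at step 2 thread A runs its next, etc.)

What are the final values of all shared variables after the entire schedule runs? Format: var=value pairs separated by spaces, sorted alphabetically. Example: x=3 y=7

Step 1: thread A executes A1 (x = x - 2). Shared: x=1 y=3 z=3. PCs: A@1 B@0 C@0
Step 2: thread A executes A2 (x = 6). Shared: x=6 y=3 z=3. PCs: A@2 B@0 C@0
Step 3: thread B executes B1 (y = y + 4). Shared: x=6 y=7 z=3. PCs: A@2 B@1 C@0
Step 4: thread C executes C1 (y = y * -1). Shared: x=6 y=-7 z=3. PCs: A@2 B@1 C@1
Step 5: thread A executes A3 (x = y + 1). Shared: x=-6 y=-7 z=3. PCs: A@3 B@1 C@1
Step 6: thread C executes C2 (y = x + 3). Shared: x=-6 y=-3 z=3. PCs: A@3 B@1 C@2
Step 7: thread B executes B2 (x = x - 1). Shared: x=-7 y=-3 z=3. PCs: A@3 B@2 C@2
Step 8: thread B executes B3 (x = z). Shared: x=3 y=-3 z=3. PCs: A@3 B@3 C@2
Step 9: thread A executes A4 (x = x - 2). Shared: x=1 y=-3 z=3. PCs: A@4 B@3 C@2
Step 10: thread B executes B4 (x = z). Shared: x=3 y=-3 z=3. PCs: A@4 B@4 C@2
Step 11: thread C executes C3 (y = z). Shared: x=3 y=3 z=3. PCs: A@4 B@4 C@3

Answer: x=3 y=3 z=3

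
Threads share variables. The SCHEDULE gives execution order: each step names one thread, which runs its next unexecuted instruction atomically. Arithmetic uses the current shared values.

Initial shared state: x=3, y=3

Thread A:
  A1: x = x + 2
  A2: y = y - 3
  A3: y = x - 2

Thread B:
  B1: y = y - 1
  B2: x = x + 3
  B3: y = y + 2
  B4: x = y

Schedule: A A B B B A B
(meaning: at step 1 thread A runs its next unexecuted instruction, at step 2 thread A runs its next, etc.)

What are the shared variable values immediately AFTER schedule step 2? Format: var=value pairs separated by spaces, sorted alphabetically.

Step 1: thread A executes A1 (x = x + 2). Shared: x=5 y=3. PCs: A@1 B@0
Step 2: thread A executes A2 (y = y - 3). Shared: x=5 y=0. PCs: A@2 B@0

Answer: x=5 y=0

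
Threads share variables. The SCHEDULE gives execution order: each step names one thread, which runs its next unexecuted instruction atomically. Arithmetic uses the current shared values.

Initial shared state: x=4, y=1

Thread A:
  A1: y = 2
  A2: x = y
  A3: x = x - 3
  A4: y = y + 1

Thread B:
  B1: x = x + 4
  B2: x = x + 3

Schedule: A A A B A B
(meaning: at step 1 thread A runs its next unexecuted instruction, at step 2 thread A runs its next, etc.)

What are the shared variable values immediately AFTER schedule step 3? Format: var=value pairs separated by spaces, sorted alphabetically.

Step 1: thread A executes A1 (y = 2). Shared: x=4 y=2. PCs: A@1 B@0
Step 2: thread A executes A2 (x = y). Shared: x=2 y=2. PCs: A@2 B@0
Step 3: thread A executes A3 (x = x - 3). Shared: x=-1 y=2. PCs: A@3 B@0

Answer: x=-1 y=2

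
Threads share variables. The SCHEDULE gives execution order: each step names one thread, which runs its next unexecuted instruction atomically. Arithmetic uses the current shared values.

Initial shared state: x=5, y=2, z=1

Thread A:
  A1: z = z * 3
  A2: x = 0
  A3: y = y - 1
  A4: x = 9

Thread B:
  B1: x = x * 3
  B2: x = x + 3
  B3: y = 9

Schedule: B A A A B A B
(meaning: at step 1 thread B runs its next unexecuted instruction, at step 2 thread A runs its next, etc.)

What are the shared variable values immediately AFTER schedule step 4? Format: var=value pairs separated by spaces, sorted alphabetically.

Answer: x=0 y=1 z=3

Derivation:
Step 1: thread B executes B1 (x = x * 3). Shared: x=15 y=2 z=1. PCs: A@0 B@1
Step 2: thread A executes A1 (z = z * 3). Shared: x=15 y=2 z=3. PCs: A@1 B@1
Step 3: thread A executes A2 (x = 0). Shared: x=0 y=2 z=3. PCs: A@2 B@1
Step 4: thread A executes A3 (y = y - 1). Shared: x=0 y=1 z=3. PCs: A@3 B@1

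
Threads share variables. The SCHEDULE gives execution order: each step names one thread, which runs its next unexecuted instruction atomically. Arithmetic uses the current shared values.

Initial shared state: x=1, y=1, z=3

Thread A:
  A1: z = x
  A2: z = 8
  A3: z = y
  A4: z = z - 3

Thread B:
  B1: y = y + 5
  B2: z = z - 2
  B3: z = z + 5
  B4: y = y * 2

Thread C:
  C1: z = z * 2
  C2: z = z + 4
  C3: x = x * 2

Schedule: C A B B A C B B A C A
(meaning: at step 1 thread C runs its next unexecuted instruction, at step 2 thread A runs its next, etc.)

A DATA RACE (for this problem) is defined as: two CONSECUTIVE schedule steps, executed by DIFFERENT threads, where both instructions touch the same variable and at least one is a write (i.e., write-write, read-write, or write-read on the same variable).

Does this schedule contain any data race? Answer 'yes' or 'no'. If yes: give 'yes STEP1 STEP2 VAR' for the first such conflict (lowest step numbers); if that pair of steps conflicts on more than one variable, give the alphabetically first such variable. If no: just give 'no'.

Steps 1,2: C(z = z * 2) vs A(z = x). RACE on z (W-W).
Steps 2,3: A(r=x,w=z) vs B(r=y,w=y). No conflict.
Steps 3,4: same thread (B). No race.
Steps 4,5: B(z = z - 2) vs A(z = 8). RACE on z (W-W).
Steps 5,6: A(z = 8) vs C(z = z + 4). RACE on z (W-W).
Steps 6,7: C(z = z + 4) vs B(z = z + 5). RACE on z (W-W).
Steps 7,8: same thread (B). No race.
Steps 8,9: B(y = y * 2) vs A(z = y). RACE on y (W-R).
Steps 9,10: A(r=y,w=z) vs C(r=x,w=x). No conflict.
Steps 10,11: C(r=x,w=x) vs A(r=z,w=z). No conflict.
First conflict at steps 1,2.

Answer: yes 1 2 z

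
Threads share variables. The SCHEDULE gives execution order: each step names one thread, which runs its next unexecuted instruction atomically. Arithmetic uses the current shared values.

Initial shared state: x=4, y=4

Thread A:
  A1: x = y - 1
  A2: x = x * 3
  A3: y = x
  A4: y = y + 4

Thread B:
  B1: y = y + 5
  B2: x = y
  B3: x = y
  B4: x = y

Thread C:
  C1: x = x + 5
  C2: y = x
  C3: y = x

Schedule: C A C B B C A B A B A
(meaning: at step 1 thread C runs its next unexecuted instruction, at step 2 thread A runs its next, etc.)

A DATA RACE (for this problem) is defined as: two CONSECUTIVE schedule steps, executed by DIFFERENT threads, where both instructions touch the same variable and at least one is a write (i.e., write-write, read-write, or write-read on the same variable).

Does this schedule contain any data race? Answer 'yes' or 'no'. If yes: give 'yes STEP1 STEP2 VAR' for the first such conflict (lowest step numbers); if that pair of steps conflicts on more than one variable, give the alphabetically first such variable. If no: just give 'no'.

Answer: yes 1 2 x

Derivation:
Steps 1,2: C(x = x + 5) vs A(x = y - 1). RACE on x (W-W).
Steps 2,3: A(x = y - 1) vs C(y = x). RACE on x (W-R), y (R-W). Multiple vars; alphabetically first is x.
Steps 3,4: C(y = x) vs B(y = y + 5). RACE on y (W-W).
Steps 4,5: same thread (B). No race.
Steps 5,6: B(x = y) vs C(y = x). RACE on x (W-R), y (R-W). Multiple vars; alphabetically first is x.
Steps 6,7: C(y = x) vs A(x = x * 3). RACE on x (R-W).
Steps 7,8: A(x = x * 3) vs B(x = y). RACE on x (W-W).
Steps 8,9: B(x = y) vs A(y = x). RACE on x (W-R), y (R-W). Multiple vars; alphabetically first is x.
Steps 9,10: A(y = x) vs B(x = y). RACE on x (R-W), y (W-R). Multiple vars; alphabetically first is x.
Steps 10,11: B(x = y) vs A(y = y + 4). RACE on y (R-W).
First conflict at steps 1,2.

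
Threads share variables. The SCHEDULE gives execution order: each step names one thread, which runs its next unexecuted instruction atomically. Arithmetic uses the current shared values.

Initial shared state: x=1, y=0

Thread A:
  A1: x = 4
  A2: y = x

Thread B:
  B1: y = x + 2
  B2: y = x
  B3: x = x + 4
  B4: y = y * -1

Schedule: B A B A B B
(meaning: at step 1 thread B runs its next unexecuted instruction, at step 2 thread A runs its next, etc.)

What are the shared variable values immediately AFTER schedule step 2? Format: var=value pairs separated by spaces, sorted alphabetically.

Step 1: thread B executes B1 (y = x + 2). Shared: x=1 y=3. PCs: A@0 B@1
Step 2: thread A executes A1 (x = 4). Shared: x=4 y=3. PCs: A@1 B@1

Answer: x=4 y=3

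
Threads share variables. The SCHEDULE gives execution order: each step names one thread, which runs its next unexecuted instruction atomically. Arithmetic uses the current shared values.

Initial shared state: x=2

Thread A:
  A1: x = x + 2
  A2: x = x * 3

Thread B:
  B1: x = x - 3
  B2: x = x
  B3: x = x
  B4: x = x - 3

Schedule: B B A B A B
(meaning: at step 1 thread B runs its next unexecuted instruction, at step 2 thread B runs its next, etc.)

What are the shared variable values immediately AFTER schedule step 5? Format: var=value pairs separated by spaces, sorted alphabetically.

Answer: x=3

Derivation:
Step 1: thread B executes B1 (x = x - 3). Shared: x=-1. PCs: A@0 B@1
Step 2: thread B executes B2 (x = x). Shared: x=-1. PCs: A@0 B@2
Step 3: thread A executes A1 (x = x + 2). Shared: x=1. PCs: A@1 B@2
Step 4: thread B executes B3 (x = x). Shared: x=1. PCs: A@1 B@3
Step 5: thread A executes A2 (x = x * 3). Shared: x=3. PCs: A@2 B@3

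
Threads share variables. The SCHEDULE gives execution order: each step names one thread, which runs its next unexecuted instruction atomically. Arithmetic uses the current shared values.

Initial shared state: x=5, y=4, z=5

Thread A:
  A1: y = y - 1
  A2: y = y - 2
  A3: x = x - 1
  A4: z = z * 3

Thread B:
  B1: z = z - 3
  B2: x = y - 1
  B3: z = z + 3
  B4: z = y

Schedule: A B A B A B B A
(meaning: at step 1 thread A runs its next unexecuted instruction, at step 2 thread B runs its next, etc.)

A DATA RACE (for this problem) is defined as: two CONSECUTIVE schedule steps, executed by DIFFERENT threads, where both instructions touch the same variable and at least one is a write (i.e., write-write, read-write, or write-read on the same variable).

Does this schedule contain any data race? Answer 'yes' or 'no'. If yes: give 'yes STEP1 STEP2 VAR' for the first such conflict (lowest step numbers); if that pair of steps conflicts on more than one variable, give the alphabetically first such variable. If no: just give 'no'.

Steps 1,2: A(r=y,w=y) vs B(r=z,w=z). No conflict.
Steps 2,3: B(r=z,w=z) vs A(r=y,w=y). No conflict.
Steps 3,4: A(y = y - 2) vs B(x = y - 1). RACE on y (W-R).
Steps 4,5: B(x = y - 1) vs A(x = x - 1). RACE on x (W-W).
Steps 5,6: A(r=x,w=x) vs B(r=z,w=z). No conflict.
Steps 6,7: same thread (B). No race.
Steps 7,8: B(z = y) vs A(z = z * 3). RACE on z (W-W).
First conflict at steps 3,4.

Answer: yes 3 4 y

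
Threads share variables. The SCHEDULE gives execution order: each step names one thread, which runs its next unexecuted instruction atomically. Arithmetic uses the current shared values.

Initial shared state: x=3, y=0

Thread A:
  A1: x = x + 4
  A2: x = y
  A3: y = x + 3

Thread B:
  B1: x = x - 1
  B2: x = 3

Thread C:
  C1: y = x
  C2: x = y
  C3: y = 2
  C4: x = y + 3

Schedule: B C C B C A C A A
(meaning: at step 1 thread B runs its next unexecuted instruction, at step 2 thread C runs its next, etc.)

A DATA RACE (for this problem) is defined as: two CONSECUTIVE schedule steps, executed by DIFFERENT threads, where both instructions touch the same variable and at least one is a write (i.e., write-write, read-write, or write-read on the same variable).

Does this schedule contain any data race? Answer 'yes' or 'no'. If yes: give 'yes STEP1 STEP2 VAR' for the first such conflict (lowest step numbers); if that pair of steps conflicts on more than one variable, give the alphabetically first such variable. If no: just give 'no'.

Answer: yes 1 2 x

Derivation:
Steps 1,2: B(x = x - 1) vs C(y = x). RACE on x (W-R).
Steps 2,3: same thread (C). No race.
Steps 3,4: C(x = y) vs B(x = 3). RACE on x (W-W).
Steps 4,5: B(r=-,w=x) vs C(r=-,w=y). No conflict.
Steps 5,6: C(r=-,w=y) vs A(r=x,w=x). No conflict.
Steps 6,7: A(x = x + 4) vs C(x = y + 3). RACE on x (W-W).
Steps 7,8: C(x = y + 3) vs A(x = y). RACE on x (W-W).
Steps 8,9: same thread (A). No race.
First conflict at steps 1,2.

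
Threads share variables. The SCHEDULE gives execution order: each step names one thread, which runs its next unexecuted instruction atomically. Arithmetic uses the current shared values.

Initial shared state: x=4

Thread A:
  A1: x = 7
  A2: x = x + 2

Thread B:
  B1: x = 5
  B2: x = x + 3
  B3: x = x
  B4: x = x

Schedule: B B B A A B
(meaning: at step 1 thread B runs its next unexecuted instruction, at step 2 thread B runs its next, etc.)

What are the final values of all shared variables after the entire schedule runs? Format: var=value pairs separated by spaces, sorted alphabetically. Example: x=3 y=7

Step 1: thread B executes B1 (x = 5). Shared: x=5. PCs: A@0 B@1
Step 2: thread B executes B2 (x = x + 3). Shared: x=8. PCs: A@0 B@2
Step 3: thread B executes B3 (x = x). Shared: x=8. PCs: A@0 B@3
Step 4: thread A executes A1 (x = 7). Shared: x=7. PCs: A@1 B@3
Step 5: thread A executes A2 (x = x + 2). Shared: x=9. PCs: A@2 B@3
Step 6: thread B executes B4 (x = x). Shared: x=9. PCs: A@2 B@4

Answer: x=9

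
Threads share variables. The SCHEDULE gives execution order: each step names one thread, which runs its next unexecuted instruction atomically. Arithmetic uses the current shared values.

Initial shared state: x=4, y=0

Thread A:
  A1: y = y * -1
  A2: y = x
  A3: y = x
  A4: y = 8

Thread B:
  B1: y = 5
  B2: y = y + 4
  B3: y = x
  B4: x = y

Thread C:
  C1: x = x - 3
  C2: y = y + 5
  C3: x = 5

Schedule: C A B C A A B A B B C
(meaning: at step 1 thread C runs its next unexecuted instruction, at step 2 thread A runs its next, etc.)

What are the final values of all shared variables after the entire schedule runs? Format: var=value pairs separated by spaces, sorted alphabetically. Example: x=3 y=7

Step 1: thread C executes C1 (x = x - 3). Shared: x=1 y=0. PCs: A@0 B@0 C@1
Step 2: thread A executes A1 (y = y * -1). Shared: x=1 y=0. PCs: A@1 B@0 C@1
Step 3: thread B executes B1 (y = 5). Shared: x=1 y=5. PCs: A@1 B@1 C@1
Step 4: thread C executes C2 (y = y + 5). Shared: x=1 y=10. PCs: A@1 B@1 C@2
Step 5: thread A executes A2 (y = x). Shared: x=1 y=1. PCs: A@2 B@1 C@2
Step 6: thread A executes A3 (y = x). Shared: x=1 y=1. PCs: A@3 B@1 C@2
Step 7: thread B executes B2 (y = y + 4). Shared: x=1 y=5. PCs: A@3 B@2 C@2
Step 8: thread A executes A4 (y = 8). Shared: x=1 y=8. PCs: A@4 B@2 C@2
Step 9: thread B executes B3 (y = x). Shared: x=1 y=1. PCs: A@4 B@3 C@2
Step 10: thread B executes B4 (x = y). Shared: x=1 y=1. PCs: A@4 B@4 C@2
Step 11: thread C executes C3 (x = 5). Shared: x=5 y=1. PCs: A@4 B@4 C@3

Answer: x=5 y=1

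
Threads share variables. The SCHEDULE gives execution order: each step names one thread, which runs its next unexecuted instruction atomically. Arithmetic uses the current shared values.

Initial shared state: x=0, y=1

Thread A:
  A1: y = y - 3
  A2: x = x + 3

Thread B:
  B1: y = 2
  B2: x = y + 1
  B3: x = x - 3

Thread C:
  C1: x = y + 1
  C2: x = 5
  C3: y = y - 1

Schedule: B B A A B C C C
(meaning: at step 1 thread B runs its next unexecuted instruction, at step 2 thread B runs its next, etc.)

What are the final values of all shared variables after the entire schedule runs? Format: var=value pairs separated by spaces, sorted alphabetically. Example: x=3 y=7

Answer: x=5 y=-2

Derivation:
Step 1: thread B executes B1 (y = 2). Shared: x=0 y=2. PCs: A@0 B@1 C@0
Step 2: thread B executes B2 (x = y + 1). Shared: x=3 y=2. PCs: A@0 B@2 C@0
Step 3: thread A executes A1 (y = y - 3). Shared: x=3 y=-1. PCs: A@1 B@2 C@0
Step 4: thread A executes A2 (x = x + 3). Shared: x=6 y=-1. PCs: A@2 B@2 C@0
Step 5: thread B executes B3 (x = x - 3). Shared: x=3 y=-1. PCs: A@2 B@3 C@0
Step 6: thread C executes C1 (x = y + 1). Shared: x=0 y=-1. PCs: A@2 B@3 C@1
Step 7: thread C executes C2 (x = 5). Shared: x=5 y=-1. PCs: A@2 B@3 C@2
Step 8: thread C executes C3 (y = y - 1). Shared: x=5 y=-2. PCs: A@2 B@3 C@3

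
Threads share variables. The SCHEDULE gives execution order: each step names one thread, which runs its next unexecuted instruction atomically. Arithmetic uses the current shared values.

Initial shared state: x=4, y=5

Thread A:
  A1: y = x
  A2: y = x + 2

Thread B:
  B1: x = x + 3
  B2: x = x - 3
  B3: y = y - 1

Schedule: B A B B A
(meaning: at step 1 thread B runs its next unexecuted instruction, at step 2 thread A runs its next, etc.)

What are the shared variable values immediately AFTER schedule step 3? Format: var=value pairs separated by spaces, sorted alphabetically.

Step 1: thread B executes B1 (x = x + 3). Shared: x=7 y=5. PCs: A@0 B@1
Step 2: thread A executes A1 (y = x). Shared: x=7 y=7. PCs: A@1 B@1
Step 3: thread B executes B2 (x = x - 3). Shared: x=4 y=7. PCs: A@1 B@2

Answer: x=4 y=7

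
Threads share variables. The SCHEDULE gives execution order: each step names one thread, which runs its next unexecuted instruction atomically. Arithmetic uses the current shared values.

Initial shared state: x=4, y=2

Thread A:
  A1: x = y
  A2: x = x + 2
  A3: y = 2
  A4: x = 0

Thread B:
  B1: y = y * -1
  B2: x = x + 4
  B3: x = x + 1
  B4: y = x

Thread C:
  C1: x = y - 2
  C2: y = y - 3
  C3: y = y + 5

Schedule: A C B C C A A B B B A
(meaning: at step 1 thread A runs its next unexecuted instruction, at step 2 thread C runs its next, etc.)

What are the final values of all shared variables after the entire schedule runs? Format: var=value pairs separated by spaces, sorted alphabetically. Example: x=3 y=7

Answer: x=0 y=7

Derivation:
Step 1: thread A executes A1 (x = y). Shared: x=2 y=2. PCs: A@1 B@0 C@0
Step 2: thread C executes C1 (x = y - 2). Shared: x=0 y=2. PCs: A@1 B@0 C@1
Step 3: thread B executes B1 (y = y * -1). Shared: x=0 y=-2. PCs: A@1 B@1 C@1
Step 4: thread C executes C2 (y = y - 3). Shared: x=0 y=-5. PCs: A@1 B@1 C@2
Step 5: thread C executes C3 (y = y + 5). Shared: x=0 y=0. PCs: A@1 B@1 C@3
Step 6: thread A executes A2 (x = x + 2). Shared: x=2 y=0. PCs: A@2 B@1 C@3
Step 7: thread A executes A3 (y = 2). Shared: x=2 y=2. PCs: A@3 B@1 C@3
Step 8: thread B executes B2 (x = x + 4). Shared: x=6 y=2. PCs: A@3 B@2 C@3
Step 9: thread B executes B3 (x = x + 1). Shared: x=7 y=2. PCs: A@3 B@3 C@3
Step 10: thread B executes B4 (y = x). Shared: x=7 y=7. PCs: A@3 B@4 C@3
Step 11: thread A executes A4 (x = 0). Shared: x=0 y=7. PCs: A@4 B@4 C@3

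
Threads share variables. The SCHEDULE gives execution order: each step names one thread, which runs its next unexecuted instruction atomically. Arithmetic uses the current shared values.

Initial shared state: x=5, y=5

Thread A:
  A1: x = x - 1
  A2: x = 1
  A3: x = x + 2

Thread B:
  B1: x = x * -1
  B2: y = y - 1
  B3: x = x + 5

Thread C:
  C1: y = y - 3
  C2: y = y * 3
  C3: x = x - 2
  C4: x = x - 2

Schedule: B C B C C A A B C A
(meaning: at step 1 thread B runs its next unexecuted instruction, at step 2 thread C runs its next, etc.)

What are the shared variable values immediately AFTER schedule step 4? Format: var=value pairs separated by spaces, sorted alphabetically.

Step 1: thread B executes B1 (x = x * -1). Shared: x=-5 y=5. PCs: A@0 B@1 C@0
Step 2: thread C executes C1 (y = y - 3). Shared: x=-5 y=2. PCs: A@0 B@1 C@1
Step 3: thread B executes B2 (y = y - 1). Shared: x=-5 y=1. PCs: A@0 B@2 C@1
Step 4: thread C executes C2 (y = y * 3). Shared: x=-5 y=3. PCs: A@0 B@2 C@2

Answer: x=-5 y=3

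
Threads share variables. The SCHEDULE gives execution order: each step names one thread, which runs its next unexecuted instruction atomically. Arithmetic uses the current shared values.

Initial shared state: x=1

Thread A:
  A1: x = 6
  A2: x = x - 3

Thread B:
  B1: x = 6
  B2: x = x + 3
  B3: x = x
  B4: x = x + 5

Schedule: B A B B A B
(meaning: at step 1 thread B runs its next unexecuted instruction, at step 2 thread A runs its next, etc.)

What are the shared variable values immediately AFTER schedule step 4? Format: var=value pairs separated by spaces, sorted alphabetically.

Step 1: thread B executes B1 (x = 6). Shared: x=6. PCs: A@0 B@1
Step 2: thread A executes A1 (x = 6). Shared: x=6. PCs: A@1 B@1
Step 3: thread B executes B2 (x = x + 3). Shared: x=9. PCs: A@1 B@2
Step 4: thread B executes B3 (x = x). Shared: x=9. PCs: A@1 B@3

Answer: x=9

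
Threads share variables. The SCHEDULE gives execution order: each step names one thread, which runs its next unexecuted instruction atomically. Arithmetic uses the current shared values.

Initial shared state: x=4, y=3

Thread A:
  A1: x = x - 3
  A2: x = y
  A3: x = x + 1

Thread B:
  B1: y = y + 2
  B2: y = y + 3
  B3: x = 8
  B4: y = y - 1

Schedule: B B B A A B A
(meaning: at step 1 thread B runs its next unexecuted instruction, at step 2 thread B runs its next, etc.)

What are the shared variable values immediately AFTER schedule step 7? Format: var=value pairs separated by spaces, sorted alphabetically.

Answer: x=9 y=7

Derivation:
Step 1: thread B executes B1 (y = y + 2). Shared: x=4 y=5. PCs: A@0 B@1
Step 2: thread B executes B2 (y = y + 3). Shared: x=4 y=8. PCs: A@0 B@2
Step 3: thread B executes B3 (x = 8). Shared: x=8 y=8. PCs: A@0 B@3
Step 4: thread A executes A1 (x = x - 3). Shared: x=5 y=8. PCs: A@1 B@3
Step 5: thread A executes A2 (x = y). Shared: x=8 y=8. PCs: A@2 B@3
Step 6: thread B executes B4 (y = y - 1). Shared: x=8 y=7. PCs: A@2 B@4
Step 7: thread A executes A3 (x = x + 1). Shared: x=9 y=7. PCs: A@3 B@4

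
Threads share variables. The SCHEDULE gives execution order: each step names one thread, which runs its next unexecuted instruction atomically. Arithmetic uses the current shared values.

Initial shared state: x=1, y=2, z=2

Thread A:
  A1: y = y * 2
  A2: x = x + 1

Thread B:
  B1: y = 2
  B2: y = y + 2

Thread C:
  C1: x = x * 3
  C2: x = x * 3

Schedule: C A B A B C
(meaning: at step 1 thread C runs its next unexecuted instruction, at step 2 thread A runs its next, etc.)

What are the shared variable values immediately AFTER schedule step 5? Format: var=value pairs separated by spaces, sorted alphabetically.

Answer: x=4 y=4 z=2

Derivation:
Step 1: thread C executes C1 (x = x * 3). Shared: x=3 y=2 z=2. PCs: A@0 B@0 C@1
Step 2: thread A executes A1 (y = y * 2). Shared: x=3 y=4 z=2. PCs: A@1 B@0 C@1
Step 3: thread B executes B1 (y = 2). Shared: x=3 y=2 z=2. PCs: A@1 B@1 C@1
Step 4: thread A executes A2 (x = x + 1). Shared: x=4 y=2 z=2. PCs: A@2 B@1 C@1
Step 5: thread B executes B2 (y = y + 2). Shared: x=4 y=4 z=2. PCs: A@2 B@2 C@1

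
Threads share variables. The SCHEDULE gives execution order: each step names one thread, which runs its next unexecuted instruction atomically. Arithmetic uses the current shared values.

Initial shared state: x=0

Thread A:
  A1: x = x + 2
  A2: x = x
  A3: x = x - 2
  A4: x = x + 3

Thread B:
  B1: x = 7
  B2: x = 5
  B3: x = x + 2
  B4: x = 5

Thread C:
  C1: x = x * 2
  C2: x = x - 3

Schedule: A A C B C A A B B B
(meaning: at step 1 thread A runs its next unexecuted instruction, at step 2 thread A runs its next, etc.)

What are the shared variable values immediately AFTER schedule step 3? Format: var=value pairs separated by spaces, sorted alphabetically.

Answer: x=4

Derivation:
Step 1: thread A executes A1 (x = x + 2). Shared: x=2. PCs: A@1 B@0 C@0
Step 2: thread A executes A2 (x = x). Shared: x=2. PCs: A@2 B@0 C@0
Step 3: thread C executes C1 (x = x * 2). Shared: x=4. PCs: A@2 B@0 C@1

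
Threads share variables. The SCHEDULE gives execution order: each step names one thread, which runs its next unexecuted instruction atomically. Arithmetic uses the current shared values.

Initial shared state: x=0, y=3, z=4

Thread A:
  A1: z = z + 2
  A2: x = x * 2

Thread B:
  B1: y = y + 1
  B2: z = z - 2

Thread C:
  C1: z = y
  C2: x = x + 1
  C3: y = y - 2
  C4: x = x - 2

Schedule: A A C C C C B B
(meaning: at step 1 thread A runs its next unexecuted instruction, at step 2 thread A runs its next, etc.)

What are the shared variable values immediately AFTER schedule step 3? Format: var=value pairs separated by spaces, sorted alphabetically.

Step 1: thread A executes A1 (z = z + 2). Shared: x=0 y=3 z=6. PCs: A@1 B@0 C@0
Step 2: thread A executes A2 (x = x * 2). Shared: x=0 y=3 z=6. PCs: A@2 B@0 C@0
Step 3: thread C executes C1 (z = y). Shared: x=0 y=3 z=3. PCs: A@2 B@0 C@1

Answer: x=0 y=3 z=3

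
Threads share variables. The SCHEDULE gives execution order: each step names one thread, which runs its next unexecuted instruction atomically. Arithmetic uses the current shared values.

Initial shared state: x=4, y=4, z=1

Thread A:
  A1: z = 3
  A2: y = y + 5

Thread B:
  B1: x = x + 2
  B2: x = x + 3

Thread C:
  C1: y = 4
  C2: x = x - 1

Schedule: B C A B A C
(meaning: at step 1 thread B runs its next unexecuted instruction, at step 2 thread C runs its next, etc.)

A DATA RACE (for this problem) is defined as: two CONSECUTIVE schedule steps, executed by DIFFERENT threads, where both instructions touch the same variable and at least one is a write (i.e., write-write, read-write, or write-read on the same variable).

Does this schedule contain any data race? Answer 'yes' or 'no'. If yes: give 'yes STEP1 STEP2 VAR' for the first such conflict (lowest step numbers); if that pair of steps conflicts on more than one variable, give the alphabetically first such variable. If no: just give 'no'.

Steps 1,2: B(r=x,w=x) vs C(r=-,w=y). No conflict.
Steps 2,3: C(r=-,w=y) vs A(r=-,w=z). No conflict.
Steps 3,4: A(r=-,w=z) vs B(r=x,w=x). No conflict.
Steps 4,5: B(r=x,w=x) vs A(r=y,w=y). No conflict.
Steps 5,6: A(r=y,w=y) vs C(r=x,w=x). No conflict.

Answer: no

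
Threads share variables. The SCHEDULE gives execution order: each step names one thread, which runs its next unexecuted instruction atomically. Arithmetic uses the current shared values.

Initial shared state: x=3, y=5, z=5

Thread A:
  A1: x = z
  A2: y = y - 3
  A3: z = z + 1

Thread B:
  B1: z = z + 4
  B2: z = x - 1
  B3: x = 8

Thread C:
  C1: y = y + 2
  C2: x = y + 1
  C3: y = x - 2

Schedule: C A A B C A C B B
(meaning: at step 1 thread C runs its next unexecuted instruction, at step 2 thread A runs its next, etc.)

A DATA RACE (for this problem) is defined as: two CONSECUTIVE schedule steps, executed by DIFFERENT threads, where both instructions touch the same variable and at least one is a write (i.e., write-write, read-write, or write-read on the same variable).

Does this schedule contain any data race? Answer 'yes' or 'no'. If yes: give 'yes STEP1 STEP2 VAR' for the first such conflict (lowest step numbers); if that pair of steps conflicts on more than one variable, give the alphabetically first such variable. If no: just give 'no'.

Answer: no

Derivation:
Steps 1,2: C(r=y,w=y) vs A(r=z,w=x). No conflict.
Steps 2,3: same thread (A). No race.
Steps 3,4: A(r=y,w=y) vs B(r=z,w=z). No conflict.
Steps 4,5: B(r=z,w=z) vs C(r=y,w=x). No conflict.
Steps 5,6: C(r=y,w=x) vs A(r=z,w=z). No conflict.
Steps 6,7: A(r=z,w=z) vs C(r=x,w=y). No conflict.
Steps 7,8: C(r=x,w=y) vs B(r=x,w=z). No conflict.
Steps 8,9: same thread (B). No race.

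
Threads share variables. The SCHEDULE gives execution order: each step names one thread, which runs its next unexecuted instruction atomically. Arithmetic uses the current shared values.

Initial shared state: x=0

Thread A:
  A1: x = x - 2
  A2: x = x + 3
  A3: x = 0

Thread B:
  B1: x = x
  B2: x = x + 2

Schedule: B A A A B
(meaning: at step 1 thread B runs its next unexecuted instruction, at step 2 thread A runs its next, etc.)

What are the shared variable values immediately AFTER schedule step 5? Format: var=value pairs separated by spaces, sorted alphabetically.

Answer: x=2

Derivation:
Step 1: thread B executes B1 (x = x). Shared: x=0. PCs: A@0 B@1
Step 2: thread A executes A1 (x = x - 2). Shared: x=-2. PCs: A@1 B@1
Step 3: thread A executes A2 (x = x + 3). Shared: x=1. PCs: A@2 B@1
Step 4: thread A executes A3 (x = 0). Shared: x=0. PCs: A@3 B@1
Step 5: thread B executes B2 (x = x + 2). Shared: x=2. PCs: A@3 B@2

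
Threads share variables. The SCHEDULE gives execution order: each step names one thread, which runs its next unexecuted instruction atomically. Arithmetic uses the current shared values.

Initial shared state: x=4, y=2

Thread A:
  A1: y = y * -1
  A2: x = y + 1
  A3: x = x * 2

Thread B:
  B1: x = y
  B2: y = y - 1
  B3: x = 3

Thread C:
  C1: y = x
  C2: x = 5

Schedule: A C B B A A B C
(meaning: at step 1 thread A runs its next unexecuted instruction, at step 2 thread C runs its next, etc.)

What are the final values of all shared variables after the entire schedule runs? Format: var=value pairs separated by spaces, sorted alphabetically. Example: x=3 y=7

Step 1: thread A executes A1 (y = y * -1). Shared: x=4 y=-2. PCs: A@1 B@0 C@0
Step 2: thread C executes C1 (y = x). Shared: x=4 y=4. PCs: A@1 B@0 C@1
Step 3: thread B executes B1 (x = y). Shared: x=4 y=4. PCs: A@1 B@1 C@1
Step 4: thread B executes B2 (y = y - 1). Shared: x=4 y=3. PCs: A@1 B@2 C@1
Step 5: thread A executes A2 (x = y + 1). Shared: x=4 y=3. PCs: A@2 B@2 C@1
Step 6: thread A executes A3 (x = x * 2). Shared: x=8 y=3. PCs: A@3 B@2 C@1
Step 7: thread B executes B3 (x = 3). Shared: x=3 y=3. PCs: A@3 B@3 C@1
Step 8: thread C executes C2 (x = 5). Shared: x=5 y=3. PCs: A@3 B@3 C@2

Answer: x=5 y=3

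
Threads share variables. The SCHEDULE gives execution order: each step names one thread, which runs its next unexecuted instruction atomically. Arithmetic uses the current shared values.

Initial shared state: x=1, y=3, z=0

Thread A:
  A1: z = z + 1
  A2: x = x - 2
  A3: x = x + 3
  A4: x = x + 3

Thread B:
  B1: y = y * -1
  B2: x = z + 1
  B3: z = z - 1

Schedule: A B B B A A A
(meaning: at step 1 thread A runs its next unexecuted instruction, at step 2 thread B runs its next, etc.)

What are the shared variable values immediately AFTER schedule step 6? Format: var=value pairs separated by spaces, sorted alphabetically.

Answer: x=3 y=-3 z=0

Derivation:
Step 1: thread A executes A1 (z = z + 1). Shared: x=1 y=3 z=1. PCs: A@1 B@0
Step 2: thread B executes B1 (y = y * -1). Shared: x=1 y=-3 z=1. PCs: A@1 B@1
Step 3: thread B executes B2 (x = z + 1). Shared: x=2 y=-3 z=1. PCs: A@1 B@2
Step 4: thread B executes B3 (z = z - 1). Shared: x=2 y=-3 z=0. PCs: A@1 B@3
Step 5: thread A executes A2 (x = x - 2). Shared: x=0 y=-3 z=0. PCs: A@2 B@3
Step 6: thread A executes A3 (x = x + 3). Shared: x=3 y=-3 z=0. PCs: A@3 B@3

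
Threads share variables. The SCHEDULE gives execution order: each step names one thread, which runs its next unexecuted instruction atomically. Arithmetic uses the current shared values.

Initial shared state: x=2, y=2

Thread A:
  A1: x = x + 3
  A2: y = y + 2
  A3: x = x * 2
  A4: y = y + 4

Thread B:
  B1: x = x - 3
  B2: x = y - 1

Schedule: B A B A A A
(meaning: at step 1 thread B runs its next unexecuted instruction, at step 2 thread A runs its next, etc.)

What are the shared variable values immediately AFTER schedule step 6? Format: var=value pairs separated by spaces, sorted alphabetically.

Answer: x=2 y=8

Derivation:
Step 1: thread B executes B1 (x = x - 3). Shared: x=-1 y=2. PCs: A@0 B@1
Step 2: thread A executes A1 (x = x + 3). Shared: x=2 y=2. PCs: A@1 B@1
Step 3: thread B executes B2 (x = y - 1). Shared: x=1 y=2. PCs: A@1 B@2
Step 4: thread A executes A2 (y = y + 2). Shared: x=1 y=4. PCs: A@2 B@2
Step 5: thread A executes A3 (x = x * 2). Shared: x=2 y=4. PCs: A@3 B@2
Step 6: thread A executes A4 (y = y + 4). Shared: x=2 y=8. PCs: A@4 B@2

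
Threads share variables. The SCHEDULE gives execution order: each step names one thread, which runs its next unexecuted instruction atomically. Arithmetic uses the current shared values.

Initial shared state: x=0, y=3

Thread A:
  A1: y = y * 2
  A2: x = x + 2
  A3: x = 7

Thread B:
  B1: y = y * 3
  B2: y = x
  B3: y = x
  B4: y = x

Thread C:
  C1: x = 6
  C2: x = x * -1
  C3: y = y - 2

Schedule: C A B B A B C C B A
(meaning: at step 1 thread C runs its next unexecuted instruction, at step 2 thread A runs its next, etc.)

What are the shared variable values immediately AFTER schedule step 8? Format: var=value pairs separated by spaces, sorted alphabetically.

Answer: x=-8 y=6

Derivation:
Step 1: thread C executes C1 (x = 6). Shared: x=6 y=3. PCs: A@0 B@0 C@1
Step 2: thread A executes A1 (y = y * 2). Shared: x=6 y=6. PCs: A@1 B@0 C@1
Step 3: thread B executes B1 (y = y * 3). Shared: x=6 y=18. PCs: A@1 B@1 C@1
Step 4: thread B executes B2 (y = x). Shared: x=6 y=6. PCs: A@1 B@2 C@1
Step 5: thread A executes A2 (x = x + 2). Shared: x=8 y=6. PCs: A@2 B@2 C@1
Step 6: thread B executes B3 (y = x). Shared: x=8 y=8. PCs: A@2 B@3 C@1
Step 7: thread C executes C2 (x = x * -1). Shared: x=-8 y=8. PCs: A@2 B@3 C@2
Step 8: thread C executes C3 (y = y - 2). Shared: x=-8 y=6. PCs: A@2 B@3 C@3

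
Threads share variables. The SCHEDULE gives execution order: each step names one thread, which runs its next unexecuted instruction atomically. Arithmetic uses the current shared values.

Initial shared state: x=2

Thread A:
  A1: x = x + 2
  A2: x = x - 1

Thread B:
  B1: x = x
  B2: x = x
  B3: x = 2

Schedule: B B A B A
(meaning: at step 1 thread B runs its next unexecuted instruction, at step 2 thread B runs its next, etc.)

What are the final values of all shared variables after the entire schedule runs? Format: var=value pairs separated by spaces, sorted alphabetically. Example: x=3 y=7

Step 1: thread B executes B1 (x = x). Shared: x=2. PCs: A@0 B@1
Step 2: thread B executes B2 (x = x). Shared: x=2. PCs: A@0 B@2
Step 3: thread A executes A1 (x = x + 2). Shared: x=4. PCs: A@1 B@2
Step 4: thread B executes B3 (x = 2). Shared: x=2. PCs: A@1 B@3
Step 5: thread A executes A2 (x = x - 1). Shared: x=1. PCs: A@2 B@3

Answer: x=1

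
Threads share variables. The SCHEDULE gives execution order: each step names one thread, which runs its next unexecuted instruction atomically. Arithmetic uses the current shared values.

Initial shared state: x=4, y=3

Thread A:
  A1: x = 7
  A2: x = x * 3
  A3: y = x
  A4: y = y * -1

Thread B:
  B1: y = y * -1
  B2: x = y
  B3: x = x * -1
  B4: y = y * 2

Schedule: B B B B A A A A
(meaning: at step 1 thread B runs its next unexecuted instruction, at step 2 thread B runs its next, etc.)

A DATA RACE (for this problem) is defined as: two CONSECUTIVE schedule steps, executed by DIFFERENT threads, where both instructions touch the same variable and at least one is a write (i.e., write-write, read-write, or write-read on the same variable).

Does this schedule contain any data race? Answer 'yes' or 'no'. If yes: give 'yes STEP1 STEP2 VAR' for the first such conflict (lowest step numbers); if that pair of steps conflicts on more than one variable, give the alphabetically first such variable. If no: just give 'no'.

Steps 1,2: same thread (B). No race.
Steps 2,3: same thread (B). No race.
Steps 3,4: same thread (B). No race.
Steps 4,5: B(r=y,w=y) vs A(r=-,w=x). No conflict.
Steps 5,6: same thread (A). No race.
Steps 6,7: same thread (A). No race.
Steps 7,8: same thread (A). No race.

Answer: no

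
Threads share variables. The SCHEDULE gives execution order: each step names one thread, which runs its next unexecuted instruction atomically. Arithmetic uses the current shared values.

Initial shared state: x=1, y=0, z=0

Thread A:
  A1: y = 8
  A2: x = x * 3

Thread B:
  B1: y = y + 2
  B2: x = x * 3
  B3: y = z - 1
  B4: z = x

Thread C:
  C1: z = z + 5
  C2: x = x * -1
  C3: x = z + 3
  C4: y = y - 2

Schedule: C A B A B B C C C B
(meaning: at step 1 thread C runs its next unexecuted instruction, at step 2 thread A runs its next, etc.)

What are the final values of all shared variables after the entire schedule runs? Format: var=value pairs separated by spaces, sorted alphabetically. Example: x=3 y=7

Step 1: thread C executes C1 (z = z + 5). Shared: x=1 y=0 z=5. PCs: A@0 B@0 C@1
Step 2: thread A executes A1 (y = 8). Shared: x=1 y=8 z=5. PCs: A@1 B@0 C@1
Step 3: thread B executes B1 (y = y + 2). Shared: x=1 y=10 z=5. PCs: A@1 B@1 C@1
Step 4: thread A executes A2 (x = x * 3). Shared: x=3 y=10 z=5. PCs: A@2 B@1 C@1
Step 5: thread B executes B2 (x = x * 3). Shared: x=9 y=10 z=5. PCs: A@2 B@2 C@1
Step 6: thread B executes B3 (y = z - 1). Shared: x=9 y=4 z=5. PCs: A@2 B@3 C@1
Step 7: thread C executes C2 (x = x * -1). Shared: x=-9 y=4 z=5. PCs: A@2 B@3 C@2
Step 8: thread C executes C3 (x = z + 3). Shared: x=8 y=4 z=5. PCs: A@2 B@3 C@3
Step 9: thread C executes C4 (y = y - 2). Shared: x=8 y=2 z=5. PCs: A@2 B@3 C@4
Step 10: thread B executes B4 (z = x). Shared: x=8 y=2 z=8. PCs: A@2 B@4 C@4

Answer: x=8 y=2 z=8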